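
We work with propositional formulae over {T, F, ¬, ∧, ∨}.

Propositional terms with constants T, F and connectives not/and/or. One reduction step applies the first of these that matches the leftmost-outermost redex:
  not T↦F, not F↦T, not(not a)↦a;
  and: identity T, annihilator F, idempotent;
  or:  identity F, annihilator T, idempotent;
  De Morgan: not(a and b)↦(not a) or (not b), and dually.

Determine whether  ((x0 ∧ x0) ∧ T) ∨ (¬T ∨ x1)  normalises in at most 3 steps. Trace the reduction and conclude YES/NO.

Answer: NO — after 3 steps the term is x0 ∨ (F ∨ x1), not yet normal

Reduction:
  start: ((x0 ∧ x0) ∧ T) ∨ (¬T ∨ x1)
  [1] (x0 ∧ x0) ∨ (¬T ∨ x1)
  [2] x0 ∨ (¬T ∨ x1)
  [3] x0 ∨ (F ∨ x1)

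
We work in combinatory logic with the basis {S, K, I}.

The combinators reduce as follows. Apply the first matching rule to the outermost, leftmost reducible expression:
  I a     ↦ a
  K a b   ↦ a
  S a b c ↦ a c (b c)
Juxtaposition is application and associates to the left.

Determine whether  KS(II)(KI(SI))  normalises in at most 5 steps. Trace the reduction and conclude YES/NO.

  start: KS(II)(KI(SI))
  [1] S(KI(SI))
  [2] SI

Answer: YES — reaches normal form SI in 2 ≤ 5 steps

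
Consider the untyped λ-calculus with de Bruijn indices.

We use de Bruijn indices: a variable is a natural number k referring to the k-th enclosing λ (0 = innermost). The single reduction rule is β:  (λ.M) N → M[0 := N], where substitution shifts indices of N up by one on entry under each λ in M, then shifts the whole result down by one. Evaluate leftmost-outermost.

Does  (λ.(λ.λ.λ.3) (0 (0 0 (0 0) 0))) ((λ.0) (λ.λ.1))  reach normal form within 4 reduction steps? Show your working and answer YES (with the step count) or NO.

  start: (λ.(λ.λ.λ.3) (0 (0 0 (0 0) 0))) ((λ.0) (λ.λ.1))
  →1  (λ.λ.λ.(λ.0) (λ.λ.1)) ((λ.0) (λ.λ.1) ((λ.0) (λ.λ.1) ((λ.0) (λ.λ.1)) ((λ.0) (λ.λ.1) ((λ.0) (λ.λ.1))) ((λ.0) (λ.λ.1))))
  →2  λ.λ.(λ.0) (λ.λ.1)
  →3  λ.λ.λ.λ.1

Answer: YES — reaches normal form λ.λ.λ.λ.1 in 3 ≤ 4 steps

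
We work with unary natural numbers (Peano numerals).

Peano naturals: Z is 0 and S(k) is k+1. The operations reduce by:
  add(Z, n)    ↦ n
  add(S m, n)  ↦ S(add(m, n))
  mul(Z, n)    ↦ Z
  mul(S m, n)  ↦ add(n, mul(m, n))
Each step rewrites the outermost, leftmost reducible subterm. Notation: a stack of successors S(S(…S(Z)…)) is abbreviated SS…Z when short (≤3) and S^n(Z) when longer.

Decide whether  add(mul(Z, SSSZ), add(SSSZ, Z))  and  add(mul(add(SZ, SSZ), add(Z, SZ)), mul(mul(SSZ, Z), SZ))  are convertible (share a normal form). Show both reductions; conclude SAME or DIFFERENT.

Term A:
  start: add(mul(Z, SSSZ), add(SSSZ, Z))
  →1  add(Z, add(SSSZ, Z))
  →2  add(SSSZ, Z)
  →3  S(add(SSZ, Z))
  →4  S(S(add(SZ, Z)))
  →5  S(S(S(add(Z, Z))))
  →6  SSSZ

Term B:
  start: add(mul(add(SZ, SSZ), add(Z, SZ)), mul(mul(SSZ, Z), SZ))
  →1  add(mul(S(add(Z, SSZ)), add(Z, SZ)), mul(mul(SSZ, Z), SZ))
  →2  add(add(add(Z, SZ), mul(add(Z, SSZ), add(Z, SZ))), mul(mul(SSZ, Z), SZ))
  →3  add(add(SZ, mul(add(Z, SSZ), add(Z, SZ))), mul(mul(SSZ, Z), SZ))
  →4  add(S(add(Z, mul(add(Z, SSZ), add(Z, SZ)))), mul(mul(SSZ, Z), SZ))
  →5  S(add(add(Z, mul(add(Z, SSZ), add(Z, SZ))), mul(mul(SSZ, Z), SZ)))
  →6  S(add(mul(add(Z, SSZ), add(Z, SZ)), mul(mul(SSZ, Z), SZ)))
  →7  S(add(mul(SSZ, add(Z, SZ)), mul(mul(SSZ, Z), SZ)))
  →8  S(add(add(add(Z, SZ), mul(SZ, add(Z, SZ))), mul(mul(SSZ, Z), SZ)))
  →9  S(add(add(SZ, mul(SZ, add(Z, SZ))), mul(mul(SSZ, Z), SZ)))
  →10  S(add(S(add(Z, mul(SZ, add(Z, SZ)))), mul(mul(SSZ, Z), SZ)))
  →11  S(S(add(add(Z, mul(SZ, add(Z, SZ))), mul(mul(SSZ, Z), SZ))))
  →12  S(S(add(mul(SZ, add(Z, SZ)), mul(mul(SSZ, Z), SZ))))
  →13  S(S(add(add(add(Z, SZ), mul(Z, add(Z, SZ))), mul(mul(SSZ, Z), SZ))))
  →14  S(S(add(add(SZ, mul(Z, add(Z, SZ))), mul(mul(SSZ, Z), SZ))))
  →15  S(S(add(S(add(Z, mul(Z, add(Z, SZ)))), mul(mul(SSZ, Z), SZ))))
  →16  S(S(S(add(add(Z, mul(Z, add(Z, SZ))), mul(mul(SSZ, Z), SZ)))))
  →17  S(S(S(add(mul(Z, add(Z, SZ)), mul(mul(SSZ, Z), SZ)))))
  →18  S(S(S(add(Z, mul(mul(SSZ, Z), SZ)))))
  →19  S(S(S(mul(mul(SSZ, Z), SZ))))
  →20  S(S(S(mul(add(Z, mul(SZ, Z)), SZ))))
  →21  S(S(S(mul(mul(SZ, Z), SZ))))
  →22  S(S(S(mul(add(Z, mul(Z, Z)), SZ))))
  →23  S(S(S(mul(mul(Z, Z), SZ))))
  →24  S(S(S(mul(Z, SZ))))
  →25  SSSZ

Answer: SAME — A ⇓ SSSZ, B ⇓ SSSZ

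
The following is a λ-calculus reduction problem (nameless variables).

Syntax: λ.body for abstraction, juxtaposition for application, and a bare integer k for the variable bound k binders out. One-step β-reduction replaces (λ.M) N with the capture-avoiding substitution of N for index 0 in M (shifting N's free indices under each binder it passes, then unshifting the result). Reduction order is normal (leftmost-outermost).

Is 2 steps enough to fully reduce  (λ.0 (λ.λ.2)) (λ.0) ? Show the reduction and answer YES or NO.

  start: (λ.0 (λ.λ.2)) (λ.0)
  step 1: (λ.0) (λ.λ.λ.0)
  step 2: λ.λ.λ.0

Answer: YES — reaches normal form λ.λ.λ.0 in 2 ≤ 2 steps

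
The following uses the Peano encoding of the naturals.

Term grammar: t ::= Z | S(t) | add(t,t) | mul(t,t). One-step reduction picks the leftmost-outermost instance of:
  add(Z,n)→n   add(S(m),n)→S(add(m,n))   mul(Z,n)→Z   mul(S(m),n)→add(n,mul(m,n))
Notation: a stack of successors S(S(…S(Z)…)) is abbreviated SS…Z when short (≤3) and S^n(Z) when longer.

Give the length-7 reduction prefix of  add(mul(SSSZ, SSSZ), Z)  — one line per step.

  start: add(mul(SSSZ, SSSZ), Z)
  step 1: add(add(SSSZ, mul(SSZ, SSSZ)), Z)
  step 2: add(S(add(SSZ, mul(SSZ, SSSZ))), Z)
  step 3: S(add(add(SSZ, mul(SSZ, SSSZ)), Z))
  step 4: S(add(S(add(SZ, mul(SSZ, SSSZ))), Z))
  step 5: S(S(add(add(SZ, mul(SSZ, SSSZ)), Z)))
  step 6: S(S(add(S(add(Z, mul(SSZ, SSSZ))), Z)))
  step 7: S(S(S(add(add(Z, mul(SSZ, SSSZ)), Z))))

Answer: after 7 steps: S(S(S(add(add(Z, mul(SSZ, SSSZ)), Z))))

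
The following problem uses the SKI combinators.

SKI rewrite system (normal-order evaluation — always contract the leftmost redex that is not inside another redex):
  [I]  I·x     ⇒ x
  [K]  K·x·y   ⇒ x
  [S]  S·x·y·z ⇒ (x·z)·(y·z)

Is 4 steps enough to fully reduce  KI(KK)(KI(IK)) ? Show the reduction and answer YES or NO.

Answer: YES — reaches normal form I in 3 ≤ 4 steps

Derivation:
  start: KI(KK)(KI(IK))
  step 1: I(KI(IK))
  step 2: KI(IK)
  step 3: I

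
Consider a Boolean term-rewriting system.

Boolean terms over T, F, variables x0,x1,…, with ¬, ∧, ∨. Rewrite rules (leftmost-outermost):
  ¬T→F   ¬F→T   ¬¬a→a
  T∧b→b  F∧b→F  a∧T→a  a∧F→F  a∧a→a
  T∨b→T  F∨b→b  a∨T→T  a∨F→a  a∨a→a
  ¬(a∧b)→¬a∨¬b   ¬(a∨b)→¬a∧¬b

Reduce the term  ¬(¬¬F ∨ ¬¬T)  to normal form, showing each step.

Answer: normal form = F  (in 6 steps)

Working:
  start: ¬(¬¬F ∨ ¬¬T)
  step 1: ¬¬¬F ∧ ¬¬¬T
  step 2: ¬F ∧ ¬¬¬T
  step 3: T ∧ ¬¬¬T
  step 4: ¬¬¬T
  step 5: ¬T
  step 6: F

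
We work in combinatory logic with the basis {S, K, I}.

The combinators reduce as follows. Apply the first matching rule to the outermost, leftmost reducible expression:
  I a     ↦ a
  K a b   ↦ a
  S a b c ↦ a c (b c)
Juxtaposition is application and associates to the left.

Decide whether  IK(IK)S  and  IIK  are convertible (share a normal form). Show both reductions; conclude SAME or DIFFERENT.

Answer: SAME — A ⇓ K, B ⇓ K

Working:
Term A:
  start: IK(IK)S
  [1] K(IK)S
  [2] IK
  [3] K

Term B:
  start: IIK
  [1] IK
  [2] K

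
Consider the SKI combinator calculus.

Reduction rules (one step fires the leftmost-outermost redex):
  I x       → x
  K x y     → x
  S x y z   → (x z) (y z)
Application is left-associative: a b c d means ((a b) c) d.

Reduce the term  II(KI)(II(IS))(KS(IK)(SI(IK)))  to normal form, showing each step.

Answer: normal form = S(SIK)  (in 6 steps)

Reduction:
  start: II(KI)(II(IS))(KS(IK)(SI(IK)))
  →1  I(KI)(II(IS))(KS(IK)(SI(IK)))
  →2  KI(II(IS))(KS(IK)(SI(IK)))
  →3  I(KS(IK)(SI(IK)))
  →4  KS(IK)(SI(IK))
  →5  S(SI(IK))
  →6  S(SIK)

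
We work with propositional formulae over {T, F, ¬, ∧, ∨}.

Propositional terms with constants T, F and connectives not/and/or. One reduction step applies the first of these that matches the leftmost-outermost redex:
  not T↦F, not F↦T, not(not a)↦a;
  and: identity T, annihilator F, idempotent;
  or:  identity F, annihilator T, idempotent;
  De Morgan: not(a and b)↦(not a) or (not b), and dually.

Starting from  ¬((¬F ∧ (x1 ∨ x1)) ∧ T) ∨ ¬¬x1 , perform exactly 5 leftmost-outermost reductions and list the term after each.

  start: ¬((¬F ∧ (x1 ∨ x1)) ∧ T) ∨ ¬¬x1
  →1  (¬(¬F ∧ (x1 ∨ x1)) ∨ ¬T) ∨ ¬¬x1
  →2  ((¬¬F ∨ ¬(x1 ∨ x1)) ∨ ¬T) ∨ ¬¬x1
  →3  ((F ∨ ¬(x1 ∨ x1)) ∨ ¬T) ∨ ¬¬x1
  →4  (¬(x1 ∨ x1) ∨ ¬T) ∨ ¬¬x1
  →5  ((¬x1 ∧ ¬x1) ∨ ¬T) ∨ ¬¬x1

Answer: after 5 steps: ((¬x1 ∧ ¬x1) ∨ ¬T) ∨ ¬¬x1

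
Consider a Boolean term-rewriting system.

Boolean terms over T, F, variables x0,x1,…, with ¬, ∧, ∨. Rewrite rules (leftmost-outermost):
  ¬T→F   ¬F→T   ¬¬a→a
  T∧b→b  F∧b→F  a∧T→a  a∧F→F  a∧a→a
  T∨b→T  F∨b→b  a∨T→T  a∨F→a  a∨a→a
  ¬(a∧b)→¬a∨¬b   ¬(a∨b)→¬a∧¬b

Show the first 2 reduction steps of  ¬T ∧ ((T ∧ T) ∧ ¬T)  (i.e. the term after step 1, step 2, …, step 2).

Answer: after 2 steps: F

Working:
  start: ¬T ∧ ((T ∧ T) ∧ ¬T)
  [1] F ∧ ((T ∧ T) ∧ ¬T)
  [2] F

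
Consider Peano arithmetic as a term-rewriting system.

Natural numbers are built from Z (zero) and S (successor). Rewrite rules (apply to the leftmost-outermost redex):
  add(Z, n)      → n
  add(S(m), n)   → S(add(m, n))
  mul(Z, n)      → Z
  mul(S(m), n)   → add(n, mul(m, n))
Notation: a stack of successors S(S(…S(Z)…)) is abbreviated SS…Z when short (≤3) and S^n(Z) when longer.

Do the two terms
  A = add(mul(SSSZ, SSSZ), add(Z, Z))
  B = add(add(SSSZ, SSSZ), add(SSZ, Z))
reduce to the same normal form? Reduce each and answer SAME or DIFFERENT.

Term A:
  start: add(mul(SSSZ, SSSZ), add(Z, Z))
  →1  add(add(SSSZ, mul(SSZ, SSSZ)), add(Z, Z))
  →2  add(S(add(SSZ, mul(SSZ, SSSZ))), add(Z, Z))
  →3  S(add(add(SSZ, mul(SSZ, SSSZ)), add(Z, Z)))
  →4  S(add(S(add(SZ, mul(SSZ, SSSZ))), add(Z, Z)))
  →5  S(S(add(add(SZ, mul(SSZ, SSSZ)), add(Z, Z))))
  →6  S(S(add(S(add(Z, mul(SSZ, SSSZ))), add(Z, Z))))
  →7  S(S(S(add(add(Z, mul(SSZ, SSSZ)), add(Z, Z)))))
  →8  S(S(S(add(mul(SSZ, SSSZ), add(Z, Z)))))
  →9  S(S(S(add(add(SSSZ, mul(SZ, SSSZ)), add(Z, Z)))))
  →10  S(S(S(add(S(add(SSZ, mul(SZ, SSSZ))), add(Z, Z)))))
  →11  S(S(S(S(add(add(SSZ, mul(SZ, SSSZ)), add(Z, Z))))))
  →12  S(S(S(S(add(S(add(SZ, mul(SZ, SSSZ))), add(Z, Z))))))
  →13  S(S(S(S(S(add(add(SZ, mul(SZ, SSSZ)), add(Z, Z)))))))
  →14  S(S(S(S(S(add(S(add(Z, mul(SZ, SSSZ))), add(Z, Z)))))))
  →15  S(S(S(S(S(S(add(add(Z, mul(SZ, SSSZ)), add(Z, Z))))))))
  →16  S(S(S(S(S(S(add(mul(SZ, SSSZ), add(Z, Z))))))))
  →17  S(S(S(S(S(S(add(add(SSSZ, mul(Z, SSSZ)), add(Z, Z))))))))
  →18  S(S(S(S(S(S(add(S(add(SSZ, mul(Z, SSSZ))), add(Z, Z))))))))
  →19  S(S(S(S(S(S(S(add(add(SSZ, mul(Z, SSSZ)), add(Z, Z)))))))))
  →20  S(S(S(S(S(S(S(add(S(add(SZ, mul(Z, SSSZ))), add(Z, Z)))))))))
  →21  S(S(S(S(S(S(S(S(add(add(SZ, mul(Z, SSSZ)), add(Z, Z))))))))))
  →22  S(S(S(S(S(S(S(S(add(S(add(Z, mul(Z, SSSZ))), add(Z, Z))))))))))
  →23  S(S(S(S(S(S(S(S(S(add(add(Z, mul(Z, SSSZ)), add(Z, Z)))))))))))
  →24  S(S(S(S(S(S(S(S(S(add(mul(Z, SSSZ), add(Z, Z)))))))))))
  →25  S(S(S(S(S(S(S(S(S(add(Z, add(Z, Z)))))))))))
  →26  S(S(S(S(S(S(S(S(S(add(Z, Z))))))))))
  →27  S^9(Z)

Term B:
  start: add(add(SSSZ, SSSZ), add(SSZ, Z))
  →1  add(S(add(SSZ, SSSZ)), add(SSZ, Z))
  →2  S(add(add(SSZ, SSSZ), add(SSZ, Z)))
  →3  S(add(S(add(SZ, SSSZ)), add(SSZ, Z)))
  →4  S(S(add(add(SZ, SSSZ), add(SSZ, Z))))
  →5  S(S(add(S(add(Z, SSSZ)), add(SSZ, Z))))
  →6  S(S(S(add(add(Z, SSSZ), add(SSZ, Z)))))
  →7  S(S(S(add(SSSZ, add(SSZ, Z)))))
  →8  S(S(S(S(add(SSZ, add(SSZ, Z))))))
  →9  S(S(S(S(S(add(SZ, add(SSZ, Z)))))))
  →10  S(S(S(S(S(S(add(Z, add(SSZ, Z))))))))
  →11  S(S(S(S(S(S(add(SSZ, Z)))))))
  →12  S(S(S(S(S(S(S(add(SZ, Z))))))))
  →13  S(S(S(S(S(S(S(S(add(Z, Z)))))))))
  →14  S^8(Z)

Answer: DIFFERENT — A ⇓ S^9(Z), B ⇓ S^8(Z)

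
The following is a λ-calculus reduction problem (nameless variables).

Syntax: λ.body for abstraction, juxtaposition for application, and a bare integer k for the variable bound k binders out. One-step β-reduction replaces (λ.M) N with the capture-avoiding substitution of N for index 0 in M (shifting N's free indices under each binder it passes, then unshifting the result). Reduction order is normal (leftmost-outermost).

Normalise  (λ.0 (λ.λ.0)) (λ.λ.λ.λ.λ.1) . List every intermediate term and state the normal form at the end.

  start: (λ.0 (λ.λ.0)) (λ.λ.λ.λ.λ.1)
  [1] (λ.λ.λ.λ.λ.1) (λ.λ.0)
  [2] λ.λ.λ.λ.1

Answer: normal form = λ.λ.λ.λ.1  (in 2 steps)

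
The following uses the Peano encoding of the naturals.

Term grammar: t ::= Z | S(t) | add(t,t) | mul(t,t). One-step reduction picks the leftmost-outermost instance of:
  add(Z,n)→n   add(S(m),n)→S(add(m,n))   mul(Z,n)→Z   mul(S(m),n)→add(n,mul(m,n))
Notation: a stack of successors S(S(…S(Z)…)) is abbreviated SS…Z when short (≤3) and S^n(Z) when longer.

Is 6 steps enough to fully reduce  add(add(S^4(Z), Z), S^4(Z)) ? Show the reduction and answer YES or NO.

Answer: NO — after 6 steps the term is S(S(S(add(add(SZ, Z), S^4(Z))))), not yet normal

Reduction:
  start: add(add(S^4(Z), Z), S^4(Z))
  [1] add(S(add(SSSZ, Z)), S^4(Z))
  [2] S(add(add(SSSZ, Z), S^4(Z)))
  [3] S(add(S(add(SSZ, Z)), S^4(Z)))
  [4] S(S(add(add(SSZ, Z), S^4(Z))))
  [5] S(S(add(S(add(SZ, Z)), S^4(Z))))
  [6] S(S(S(add(add(SZ, Z), S^4(Z)))))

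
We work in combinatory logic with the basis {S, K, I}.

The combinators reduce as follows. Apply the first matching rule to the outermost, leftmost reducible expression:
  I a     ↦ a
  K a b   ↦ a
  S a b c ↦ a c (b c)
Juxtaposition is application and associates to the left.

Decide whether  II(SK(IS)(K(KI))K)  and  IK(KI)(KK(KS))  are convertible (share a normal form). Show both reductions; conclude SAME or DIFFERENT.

Answer: SAME — A ⇓ KI, B ⇓ KI

Derivation:
Term A:
  start: II(SK(IS)(K(KI))K)
  [1] I(SK(IS)(K(KI))K)
  [2] SK(IS)(K(KI))K
  [3] K(K(KI))(IS(K(KI)))K
  [4] K(KI)K
  [5] KI

Term B:
  start: IK(KI)(KK(KS))
  [1] K(KI)(KK(KS))
  [2] KI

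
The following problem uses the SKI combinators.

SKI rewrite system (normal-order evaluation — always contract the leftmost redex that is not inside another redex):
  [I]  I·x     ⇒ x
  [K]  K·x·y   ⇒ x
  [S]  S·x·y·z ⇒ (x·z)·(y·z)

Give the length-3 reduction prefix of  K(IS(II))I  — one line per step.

  start: K(IS(II))I
  [1] IS(II)
  [2] S(II)
  [3] SI

Answer: after 3 steps: SI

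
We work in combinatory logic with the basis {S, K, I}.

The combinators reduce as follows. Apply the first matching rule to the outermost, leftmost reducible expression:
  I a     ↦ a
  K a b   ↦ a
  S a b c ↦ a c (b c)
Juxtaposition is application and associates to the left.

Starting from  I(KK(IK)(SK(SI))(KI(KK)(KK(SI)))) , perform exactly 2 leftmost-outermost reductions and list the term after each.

  start: I(KK(IK)(SK(SI))(KI(KK)(KK(SI))))
  step 1: KK(IK)(SK(SI))(KI(KK)(KK(SI)))
  step 2: K(SK(SI))(KI(KK)(KK(SI)))

Answer: after 2 steps: K(SK(SI))(KI(KK)(KK(SI)))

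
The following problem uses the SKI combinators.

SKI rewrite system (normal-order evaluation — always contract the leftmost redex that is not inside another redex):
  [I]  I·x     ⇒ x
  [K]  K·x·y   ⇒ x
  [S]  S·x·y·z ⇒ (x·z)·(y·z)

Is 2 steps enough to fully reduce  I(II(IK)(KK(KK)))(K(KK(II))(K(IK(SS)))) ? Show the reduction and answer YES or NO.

Answer: NO — after 2 steps the term is I(IK)(KK(KK))(K(KK(II))(K(IK(SS)))), not yet normal

Reduction:
  start: I(II(IK)(KK(KK)))(K(KK(II))(K(IK(SS))))
  step 1: II(IK)(KK(KK))(K(KK(II))(K(IK(SS))))
  step 2: I(IK)(KK(KK))(K(KK(II))(K(IK(SS))))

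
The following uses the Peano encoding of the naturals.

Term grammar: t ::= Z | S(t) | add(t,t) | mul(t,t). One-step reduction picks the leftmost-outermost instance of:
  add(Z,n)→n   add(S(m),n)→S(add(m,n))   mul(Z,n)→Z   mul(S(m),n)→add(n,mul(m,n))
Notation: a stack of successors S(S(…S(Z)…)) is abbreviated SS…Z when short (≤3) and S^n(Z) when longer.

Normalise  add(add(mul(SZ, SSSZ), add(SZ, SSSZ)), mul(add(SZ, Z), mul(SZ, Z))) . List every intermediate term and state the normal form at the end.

Answer: normal form = S^7(Z)  (in 28 steps)

Reduction:
  start: add(add(mul(SZ, SSSZ), add(SZ, SSSZ)), mul(add(SZ, Z), mul(SZ, Z)))
  step 1: add(add(add(SSSZ, mul(Z, SSSZ)), add(SZ, SSSZ)), mul(add(SZ, Z), mul(SZ, Z)))
  step 2: add(add(S(add(SSZ, mul(Z, SSSZ))), add(SZ, SSSZ)), mul(add(SZ, Z), mul(SZ, Z)))
  step 3: add(S(add(add(SSZ, mul(Z, SSSZ)), add(SZ, SSSZ))), mul(add(SZ, Z), mul(SZ, Z)))
  step 4: S(add(add(add(SSZ, mul(Z, SSSZ)), add(SZ, SSSZ)), mul(add(SZ, Z), mul(SZ, Z))))
  step 5: S(add(add(S(add(SZ, mul(Z, SSSZ))), add(SZ, SSSZ)), mul(add(SZ, Z), mul(SZ, Z))))
  step 6: S(add(S(add(add(SZ, mul(Z, SSSZ)), add(SZ, SSSZ))), mul(add(SZ, Z), mul(SZ, Z))))
  step 7: S(S(add(add(add(SZ, mul(Z, SSSZ)), add(SZ, SSSZ)), mul(add(SZ, Z), mul(SZ, Z)))))
  step 8: S(S(add(add(S(add(Z, mul(Z, SSSZ))), add(SZ, SSSZ)), mul(add(SZ, Z), mul(SZ, Z)))))
  step 9: S(S(add(S(add(add(Z, mul(Z, SSSZ)), add(SZ, SSSZ))), mul(add(SZ, Z), mul(SZ, Z)))))
  step 10: S(S(S(add(add(add(Z, mul(Z, SSSZ)), add(SZ, SSSZ)), mul(add(SZ, Z), mul(SZ, Z))))))
  step 11: S(S(S(add(add(mul(Z, SSSZ), add(SZ, SSSZ)), mul(add(SZ, Z), mul(SZ, Z))))))
  step 12: S(S(S(add(add(Z, add(SZ, SSSZ)), mul(add(SZ, Z), mul(SZ, Z))))))
  step 13: S(S(S(add(add(SZ, SSSZ), mul(add(SZ, Z), mul(SZ, Z))))))
  step 14: S(S(S(add(S(add(Z, SSSZ)), mul(add(SZ, Z), mul(SZ, Z))))))
  step 15: S(S(S(S(add(add(Z, SSSZ), mul(add(SZ, Z), mul(SZ, Z)))))))
  step 16: S(S(S(S(add(SSSZ, mul(add(SZ, Z), mul(SZ, Z)))))))
  step 17: S(S(S(S(S(add(SSZ, mul(add(SZ, Z), mul(SZ, Z))))))))
  step 18: S(S(S(S(S(S(add(SZ, mul(add(SZ, Z), mul(SZ, Z)))))))))
  step 19: S(S(S(S(S(S(S(add(Z, mul(add(SZ, Z), mul(SZ, Z))))))))))
  step 20: S(S(S(S(S(S(S(mul(add(SZ, Z), mul(SZ, Z)))))))))
  step 21: S(S(S(S(S(S(S(mul(S(add(Z, Z)), mul(SZ, Z)))))))))
  step 22: S(S(S(S(S(S(S(add(mul(SZ, Z), mul(add(Z, Z), mul(SZ, Z))))))))))
  step 23: S(S(S(S(S(S(S(add(add(Z, mul(Z, Z)), mul(add(Z, Z), mul(SZ, Z))))))))))
  step 24: S(S(S(S(S(S(S(add(mul(Z, Z), mul(add(Z, Z), mul(SZ, Z))))))))))
  step 25: S(S(S(S(S(S(S(add(Z, mul(add(Z, Z), mul(SZ, Z))))))))))
  step 26: S(S(S(S(S(S(S(mul(add(Z, Z), mul(SZ, Z)))))))))
  step 27: S(S(S(S(S(S(S(mul(Z, mul(SZ, Z)))))))))
  step 28: S^7(Z)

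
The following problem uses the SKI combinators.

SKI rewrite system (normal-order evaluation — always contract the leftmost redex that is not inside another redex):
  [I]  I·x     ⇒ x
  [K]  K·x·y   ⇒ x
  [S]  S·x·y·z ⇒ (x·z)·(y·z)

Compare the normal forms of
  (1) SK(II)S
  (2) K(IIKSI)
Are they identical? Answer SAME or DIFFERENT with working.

Term A:
  start: SK(II)S
  [1] KS(IIS)
  [2] S

Term B:
  start: K(IIKSI)
  [1] K(IKSI)
  [2] K(KSI)
  [3] KS

Answer: DIFFERENT — A ⇓ S, B ⇓ KS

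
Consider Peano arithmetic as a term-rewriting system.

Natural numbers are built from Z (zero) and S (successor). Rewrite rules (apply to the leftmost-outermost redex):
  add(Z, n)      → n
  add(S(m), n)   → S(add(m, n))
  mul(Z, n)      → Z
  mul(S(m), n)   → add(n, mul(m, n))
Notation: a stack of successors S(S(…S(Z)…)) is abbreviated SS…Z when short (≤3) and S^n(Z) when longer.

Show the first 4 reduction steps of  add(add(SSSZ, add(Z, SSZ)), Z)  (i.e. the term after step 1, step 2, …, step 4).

  start: add(add(SSSZ, add(Z, SSZ)), Z)
  →1  add(S(add(SSZ, add(Z, SSZ))), Z)
  →2  S(add(add(SSZ, add(Z, SSZ)), Z))
  →3  S(add(S(add(SZ, add(Z, SSZ))), Z))
  →4  S(S(add(add(SZ, add(Z, SSZ)), Z)))

Answer: after 4 steps: S(S(add(add(SZ, add(Z, SSZ)), Z)))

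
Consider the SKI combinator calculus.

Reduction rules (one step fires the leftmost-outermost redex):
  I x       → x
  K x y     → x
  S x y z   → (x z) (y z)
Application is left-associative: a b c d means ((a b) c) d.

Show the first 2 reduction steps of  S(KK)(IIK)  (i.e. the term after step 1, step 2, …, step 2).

Answer: after 2 steps: S(KK)K

Derivation:
  start: S(KK)(IIK)
  →1  S(KK)(IK)
  →2  S(KK)K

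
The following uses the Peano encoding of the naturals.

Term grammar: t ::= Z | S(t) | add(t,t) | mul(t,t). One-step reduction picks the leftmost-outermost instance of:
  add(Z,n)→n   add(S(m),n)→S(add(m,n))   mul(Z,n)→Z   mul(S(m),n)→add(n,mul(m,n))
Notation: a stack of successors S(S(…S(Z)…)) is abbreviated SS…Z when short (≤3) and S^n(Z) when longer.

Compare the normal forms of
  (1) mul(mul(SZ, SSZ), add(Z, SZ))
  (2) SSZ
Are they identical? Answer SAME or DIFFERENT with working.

Term A:
  start: mul(mul(SZ, SSZ), add(Z, SZ))
  →1  mul(add(SSZ, mul(Z, SSZ)), add(Z, SZ))
  →2  mul(S(add(SZ, mul(Z, SSZ))), add(Z, SZ))
  →3  add(add(Z, SZ), mul(add(SZ, mul(Z, SSZ)), add(Z, SZ)))
  →4  add(SZ, mul(add(SZ, mul(Z, SSZ)), add(Z, SZ)))
  →5  S(add(Z, mul(add(SZ, mul(Z, SSZ)), add(Z, SZ))))
  →6  S(mul(add(SZ, mul(Z, SSZ)), add(Z, SZ)))
  →7  S(mul(S(add(Z, mul(Z, SSZ))), add(Z, SZ)))
  →8  S(add(add(Z, SZ), mul(add(Z, mul(Z, SSZ)), add(Z, SZ))))
  →9  S(add(SZ, mul(add(Z, mul(Z, SSZ)), add(Z, SZ))))
  →10  S(S(add(Z, mul(add(Z, mul(Z, SSZ)), add(Z, SZ)))))
  →11  S(S(mul(add(Z, mul(Z, SSZ)), add(Z, SZ))))
  →12  S(S(mul(mul(Z, SSZ), add(Z, SZ))))
  →13  S(S(mul(Z, add(Z, SZ))))
  →14  SSZ

Term B:
  start: SSZ

Answer: SAME — A ⇓ SSZ, B ⇓ SSZ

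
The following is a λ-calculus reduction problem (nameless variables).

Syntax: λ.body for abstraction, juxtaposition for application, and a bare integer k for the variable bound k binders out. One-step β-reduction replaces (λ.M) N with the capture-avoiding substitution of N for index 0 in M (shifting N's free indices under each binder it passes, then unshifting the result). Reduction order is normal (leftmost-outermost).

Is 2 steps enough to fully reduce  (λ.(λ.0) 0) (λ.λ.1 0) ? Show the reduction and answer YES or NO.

  start: (λ.(λ.0) 0) (λ.λ.1 0)
  →1  (λ.0) (λ.λ.1 0)
  →2  λ.λ.1 0

Answer: YES — reaches normal form λ.λ.1 0 in 2 ≤ 2 steps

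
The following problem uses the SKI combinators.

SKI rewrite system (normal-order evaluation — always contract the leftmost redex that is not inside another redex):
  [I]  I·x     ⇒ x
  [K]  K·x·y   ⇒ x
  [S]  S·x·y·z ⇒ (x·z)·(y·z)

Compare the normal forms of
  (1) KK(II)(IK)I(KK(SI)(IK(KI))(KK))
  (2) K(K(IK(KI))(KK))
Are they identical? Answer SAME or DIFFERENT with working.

Answer: SAME — A ⇓ K(K(KI)), B ⇓ K(K(KI))

Reduction:
Term A:
  start: KK(II)(IK)I(KK(SI)(IK(KI))(KK))
  [1] K(IK)I(KK(SI)(IK(KI))(KK))
  [2] IK(KK(SI)(IK(KI))(KK))
  [3] K(KK(SI)(IK(KI))(KK))
  [4] K(K(IK(KI))(KK))
  [5] K(IK(KI))
  [6] K(K(KI))

Term B:
  start: K(K(IK(KI))(KK))
  [1] K(IK(KI))
  [2] K(K(KI))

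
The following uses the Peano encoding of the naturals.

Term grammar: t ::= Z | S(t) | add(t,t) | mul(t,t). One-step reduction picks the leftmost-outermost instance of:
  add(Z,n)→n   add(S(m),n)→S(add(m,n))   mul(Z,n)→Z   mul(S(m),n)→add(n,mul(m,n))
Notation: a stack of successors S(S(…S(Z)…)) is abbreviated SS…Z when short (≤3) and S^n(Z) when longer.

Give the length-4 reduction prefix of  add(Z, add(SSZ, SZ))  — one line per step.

Answer: after 4 steps: SSSZ

Working:
  start: add(Z, add(SSZ, SZ))
  →1  add(SSZ, SZ)
  →2  S(add(SZ, SZ))
  →3  S(S(add(Z, SZ)))
  →4  SSSZ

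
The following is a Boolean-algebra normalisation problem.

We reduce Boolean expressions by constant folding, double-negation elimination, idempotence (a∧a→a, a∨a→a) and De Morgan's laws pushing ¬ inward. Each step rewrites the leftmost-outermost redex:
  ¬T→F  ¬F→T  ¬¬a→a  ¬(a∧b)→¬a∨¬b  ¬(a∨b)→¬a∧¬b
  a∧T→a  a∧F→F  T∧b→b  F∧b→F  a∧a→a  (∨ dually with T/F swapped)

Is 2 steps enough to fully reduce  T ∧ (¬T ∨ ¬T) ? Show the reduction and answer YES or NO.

  start: T ∧ (¬T ∨ ¬T)
  →1  ¬T ∨ ¬T
  →2  ¬T

Answer: NO — after 2 steps the term is ¬T, not yet normal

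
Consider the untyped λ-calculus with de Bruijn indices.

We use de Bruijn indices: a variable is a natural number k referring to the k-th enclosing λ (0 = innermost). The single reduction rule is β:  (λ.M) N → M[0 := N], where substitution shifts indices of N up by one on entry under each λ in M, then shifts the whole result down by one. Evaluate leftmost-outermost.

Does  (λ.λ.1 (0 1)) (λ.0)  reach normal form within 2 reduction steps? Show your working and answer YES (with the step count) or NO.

  start: (λ.λ.1 (0 1)) (λ.0)
  [1] λ.(λ.0) (0 (λ.0))
  [2] λ.0 (λ.0)

Answer: YES — reaches normal form λ.0 (λ.0) in 2 ≤ 2 steps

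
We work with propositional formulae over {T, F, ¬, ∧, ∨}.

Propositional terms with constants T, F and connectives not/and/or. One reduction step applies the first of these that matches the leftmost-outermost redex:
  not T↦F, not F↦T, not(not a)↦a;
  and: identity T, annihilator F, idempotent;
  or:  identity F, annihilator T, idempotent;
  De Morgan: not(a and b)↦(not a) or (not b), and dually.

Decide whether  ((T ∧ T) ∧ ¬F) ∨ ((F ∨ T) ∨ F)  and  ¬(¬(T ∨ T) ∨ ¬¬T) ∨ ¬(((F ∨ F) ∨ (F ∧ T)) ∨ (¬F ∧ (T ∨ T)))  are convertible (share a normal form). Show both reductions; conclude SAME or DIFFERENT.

Term A:
  start: ((T ∧ T) ∧ ¬F) ∨ ((F ∨ T) ∨ F)
  step 1: (T ∧ ¬F) ∨ ((F ∨ T) ∨ F)
  step 2: ¬F ∨ ((F ∨ T) ∨ F)
  step 3: T ∨ ((F ∨ T) ∨ F)
  step 4: T

Term B:
  start: ¬(¬(T ∨ T) ∨ ¬¬T) ∨ ¬(((F ∨ F) ∨ (F ∧ T)) ∨ (¬F ∧ (T ∨ T)))
  step 1: (¬¬(T ∨ T) ∧ ¬¬¬T) ∨ ¬(((F ∨ F) ∨ (F ∧ T)) ∨ (¬F ∧ (T ∨ T)))
  step 2: ((T ∨ T) ∧ ¬¬¬T) ∨ ¬(((F ∨ F) ∨ (F ∧ T)) ∨ (¬F ∧ (T ∨ T)))
  step 3: (T ∧ ¬¬¬T) ∨ ¬(((F ∨ F) ∨ (F ∧ T)) ∨ (¬F ∧ (T ∨ T)))
  step 4: ¬¬¬T ∨ ¬(((F ∨ F) ∨ (F ∧ T)) ∨ (¬F ∧ (T ∨ T)))
  step 5: ¬T ∨ ¬(((F ∨ F) ∨ (F ∧ T)) ∨ (¬F ∧ (T ∨ T)))
  step 6: F ∨ ¬(((F ∨ F) ∨ (F ∧ T)) ∨ (¬F ∧ (T ∨ T)))
  step 7: ¬(((F ∨ F) ∨ (F ∧ T)) ∨ (¬F ∧ (T ∨ T)))
  step 8: ¬((F ∨ F) ∨ (F ∧ T)) ∧ ¬(¬F ∧ (T ∨ T))
  step 9: (¬(F ∨ F) ∧ ¬(F ∧ T)) ∧ ¬(¬F ∧ (T ∨ T))
  step 10: ((¬F ∧ ¬F) ∧ ¬(F ∧ T)) ∧ ¬(¬F ∧ (T ∨ T))
  step 11: (¬F ∧ ¬(F ∧ T)) ∧ ¬(¬F ∧ (T ∨ T))
  step 12: (T ∧ ¬(F ∧ T)) ∧ ¬(¬F ∧ (T ∨ T))
  step 13: ¬(F ∧ T) ∧ ¬(¬F ∧ (T ∨ T))
  step 14: (¬F ∨ ¬T) ∧ ¬(¬F ∧ (T ∨ T))
  step 15: (T ∨ ¬T) ∧ ¬(¬F ∧ (T ∨ T))
  step 16: T ∧ ¬(¬F ∧ (T ∨ T))
  step 17: ¬(¬F ∧ (T ∨ T))
  step 18: ¬¬F ∨ ¬(T ∨ T)
  step 19: F ∨ ¬(T ∨ T)
  step 20: ¬(T ∨ T)
  step 21: ¬T ∧ ¬T
  step 22: ¬T
  step 23: F

Answer: DIFFERENT — A ⇓ T, B ⇓ F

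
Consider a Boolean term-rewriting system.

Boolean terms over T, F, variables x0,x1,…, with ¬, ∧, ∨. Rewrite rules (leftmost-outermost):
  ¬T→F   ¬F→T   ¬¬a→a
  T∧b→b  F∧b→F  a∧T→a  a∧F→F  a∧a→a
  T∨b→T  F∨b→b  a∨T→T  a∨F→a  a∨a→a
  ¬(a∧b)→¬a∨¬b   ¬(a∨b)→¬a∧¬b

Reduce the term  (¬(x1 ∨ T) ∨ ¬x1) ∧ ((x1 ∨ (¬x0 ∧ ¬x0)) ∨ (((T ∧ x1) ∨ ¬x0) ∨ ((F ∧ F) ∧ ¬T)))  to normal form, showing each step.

  start: (¬(x1 ∨ T) ∨ ¬x1) ∧ ((x1 ∨ (¬x0 ∧ ¬x0)) ∨ (((T ∧ x1) ∨ ¬x0) ∨ ((F ∧ F) ∧ ¬T)))
  →1  ((¬x1 ∧ ¬T) ∨ ¬x1) ∧ ((x1 ∨ (¬x0 ∧ ¬x0)) ∨ (((T ∧ x1) ∨ ¬x0) ∨ ((F ∧ F) ∧ ¬T)))
  →2  ((¬x1 ∧ F) ∨ ¬x1) ∧ ((x1 ∨ (¬x0 ∧ ¬x0)) ∨ (((T ∧ x1) ∨ ¬x0) ∨ ((F ∧ F) ∧ ¬T)))
  →3  (F ∨ ¬x1) ∧ ((x1 ∨ (¬x0 ∧ ¬x0)) ∨ (((T ∧ x1) ∨ ¬x0) ∨ ((F ∧ F) ∧ ¬T)))
  →4  ¬x1 ∧ ((x1 ∨ (¬x0 ∧ ¬x0)) ∨ (((T ∧ x1) ∨ ¬x0) ∨ ((F ∧ F) ∧ ¬T)))
  →5  ¬x1 ∧ ((x1 ∨ ¬x0) ∨ (((T ∧ x1) ∨ ¬x0) ∨ ((F ∧ F) ∧ ¬T)))
  →6  ¬x1 ∧ ((x1 ∨ ¬x0) ∨ ((x1 ∨ ¬x0) ∨ ((F ∧ F) ∧ ¬T)))
  →7  ¬x1 ∧ ((x1 ∨ ¬x0) ∨ ((x1 ∨ ¬x0) ∨ (F ∧ ¬T)))
  →8  ¬x1 ∧ ((x1 ∨ ¬x0) ∨ ((x1 ∨ ¬x0) ∨ F))
  →9  ¬x1 ∧ ((x1 ∨ ¬x0) ∨ (x1 ∨ ¬x0))
  →10  ¬x1 ∧ (x1 ∨ ¬x0)

Answer: normal form = ¬x1 ∧ (x1 ∨ ¬x0)  (in 10 steps)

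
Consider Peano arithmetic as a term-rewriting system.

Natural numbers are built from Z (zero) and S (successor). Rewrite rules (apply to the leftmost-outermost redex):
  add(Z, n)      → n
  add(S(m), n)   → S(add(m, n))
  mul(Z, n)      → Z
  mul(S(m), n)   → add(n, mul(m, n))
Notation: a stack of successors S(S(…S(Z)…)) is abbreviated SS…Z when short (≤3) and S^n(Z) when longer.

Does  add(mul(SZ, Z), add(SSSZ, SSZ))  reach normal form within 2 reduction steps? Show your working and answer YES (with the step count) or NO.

  start: add(mul(SZ, Z), add(SSSZ, SSZ))
  →1  add(add(Z, mul(Z, Z)), add(SSSZ, SSZ))
  →2  add(mul(Z, Z), add(SSSZ, SSZ))

Answer: NO — after 2 steps the term is add(mul(Z, Z), add(SSSZ, SSZ)), not yet normal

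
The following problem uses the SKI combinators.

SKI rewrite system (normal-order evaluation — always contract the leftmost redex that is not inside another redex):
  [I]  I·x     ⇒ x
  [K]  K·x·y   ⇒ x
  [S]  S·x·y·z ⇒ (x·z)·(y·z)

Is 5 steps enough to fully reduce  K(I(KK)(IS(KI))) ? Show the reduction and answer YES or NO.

  start: K(I(KK)(IS(KI)))
  step 1: K(KK(IS(KI)))
  step 2: KK

Answer: YES — reaches normal form KK in 2 ≤ 5 steps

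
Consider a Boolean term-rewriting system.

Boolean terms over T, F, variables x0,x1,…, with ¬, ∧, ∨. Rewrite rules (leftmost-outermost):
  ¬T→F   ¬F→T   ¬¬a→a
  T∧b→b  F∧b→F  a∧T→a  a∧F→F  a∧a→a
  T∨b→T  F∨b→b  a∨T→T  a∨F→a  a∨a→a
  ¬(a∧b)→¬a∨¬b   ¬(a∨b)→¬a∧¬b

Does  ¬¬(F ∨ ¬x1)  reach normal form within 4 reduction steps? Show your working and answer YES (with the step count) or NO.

  start: ¬¬(F ∨ ¬x1)
  step 1: F ∨ ¬x1
  step 2: ¬x1

Answer: YES — reaches normal form ¬x1 in 2 ≤ 4 steps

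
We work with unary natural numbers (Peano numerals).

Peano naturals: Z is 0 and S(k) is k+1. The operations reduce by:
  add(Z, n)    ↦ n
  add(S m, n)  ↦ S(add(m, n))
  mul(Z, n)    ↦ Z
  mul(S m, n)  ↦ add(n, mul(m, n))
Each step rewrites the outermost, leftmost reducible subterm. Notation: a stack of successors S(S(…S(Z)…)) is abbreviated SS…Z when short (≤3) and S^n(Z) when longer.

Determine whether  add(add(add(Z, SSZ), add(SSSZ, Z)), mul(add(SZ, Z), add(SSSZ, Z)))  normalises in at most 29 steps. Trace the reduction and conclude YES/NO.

  start: add(add(add(Z, SSZ), add(SSSZ, Z)), mul(add(SZ, Z), add(SSSZ, Z)))
  step 1: add(add(SSZ, add(SSSZ, Z)), mul(add(SZ, Z), add(SSSZ, Z)))
  step 2: add(S(add(SZ, add(SSSZ, Z))), mul(add(SZ, Z), add(SSSZ, Z)))
  step 3: S(add(add(SZ, add(SSSZ, Z)), mul(add(SZ, Z), add(SSSZ, Z))))
  step 4: S(add(S(add(Z, add(SSSZ, Z))), mul(add(SZ, Z), add(SSSZ, Z))))
  step 5: S(S(add(add(Z, add(SSSZ, Z)), mul(add(SZ, Z), add(SSSZ, Z)))))
  step 6: S(S(add(add(SSSZ, Z), mul(add(SZ, Z), add(SSSZ, Z)))))
  step 7: S(S(add(S(add(SSZ, Z)), mul(add(SZ, Z), add(SSSZ, Z)))))
  step 8: S(S(S(add(add(SSZ, Z), mul(add(SZ, Z), add(SSSZ, Z))))))
  step 9: S(S(S(add(S(add(SZ, Z)), mul(add(SZ, Z), add(SSSZ, Z))))))
  step 10: S(S(S(S(add(add(SZ, Z), mul(add(SZ, Z), add(SSSZ, Z)))))))
  step 11: S(S(S(S(add(S(add(Z, Z)), mul(add(SZ, Z), add(SSSZ, Z)))))))
  step 12: S(S(S(S(S(add(add(Z, Z), mul(add(SZ, Z), add(SSSZ, Z))))))))
  step 13: S(S(S(S(S(add(Z, mul(add(SZ, Z), add(SSSZ, Z))))))))
  step 14: S(S(S(S(S(mul(add(SZ, Z), add(SSSZ, Z)))))))
  step 15: S(S(S(S(S(mul(S(add(Z, Z)), add(SSSZ, Z)))))))
  step 16: S(S(S(S(S(add(add(SSSZ, Z), mul(add(Z, Z), add(SSSZ, Z))))))))
  step 17: S(S(S(S(S(add(S(add(SSZ, Z)), mul(add(Z, Z), add(SSSZ, Z))))))))
  step 18: S(S(S(S(S(S(add(add(SSZ, Z), mul(add(Z, Z), add(SSSZ, Z)))))))))
  step 19: S(S(S(S(S(S(add(S(add(SZ, Z)), mul(add(Z, Z), add(SSSZ, Z)))))))))
  step 20: S(S(S(S(S(S(S(add(add(SZ, Z), mul(add(Z, Z), add(SSSZ, Z))))))))))
  step 21: S(S(S(S(S(S(S(add(S(add(Z, Z)), mul(add(Z, Z), add(SSSZ, Z))))))))))
  step 22: S(S(S(S(S(S(S(S(add(add(Z, Z), mul(add(Z, Z), add(SSSZ, Z)))))))))))
  step 23: S(S(S(S(S(S(S(S(add(Z, mul(add(Z, Z), add(SSSZ, Z)))))))))))
  step 24: S(S(S(S(S(S(S(S(mul(add(Z, Z), add(SSSZ, Z))))))))))
  step 25: S(S(S(S(S(S(S(S(mul(Z, add(SSSZ, Z))))))))))
  step 26: S^8(Z)

Answer: YES — reaches normal form S^8(Z) in 26 ≤ 29 steps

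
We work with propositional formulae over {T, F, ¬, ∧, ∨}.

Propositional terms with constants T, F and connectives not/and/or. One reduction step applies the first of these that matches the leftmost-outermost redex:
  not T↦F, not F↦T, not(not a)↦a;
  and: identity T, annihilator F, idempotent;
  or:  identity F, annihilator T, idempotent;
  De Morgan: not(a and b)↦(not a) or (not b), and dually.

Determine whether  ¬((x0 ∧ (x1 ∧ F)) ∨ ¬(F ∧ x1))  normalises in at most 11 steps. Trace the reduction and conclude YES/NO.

Answer: YES — reaches normal form F in 9 ≤ 11 steps

Working:
  start: ¬((x0 ∧ (x1 ∧ F)) ∨ ¬(F ∧ x1))
  →1  ¬(x0 ∧ (x1 ∧ F)) ∧ ¬¬(F ∧ x1)
  →2  (¬x0 ∨ ¬(x1 ∧ F)) ∧ ¬¬(F ∧ x1)
  →3  (¬x0 ∨ (¬x1 ∨ ¬F)) ∧ ¬¬(F ∧ x1)
  →4  (¬x0 ∨ (¬x1 ∨ T)) ∧ ¬¬(F ∧ x1)
  →5  (¬x0 ∨ T) ∧ ¬¬(F ∧ x1)
  →6  T ∧ ¬¬(F ∧ x1)
  →7  ¬¬(F ∧ x1)
  →8  F ∧ x1
  →9  F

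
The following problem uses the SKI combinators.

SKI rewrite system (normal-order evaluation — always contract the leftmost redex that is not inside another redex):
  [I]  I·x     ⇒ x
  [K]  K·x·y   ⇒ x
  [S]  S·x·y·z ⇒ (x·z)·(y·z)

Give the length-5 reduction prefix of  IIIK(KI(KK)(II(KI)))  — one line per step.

  start: IIIK(KI(KK)(II(KI)))
  [1] IIK(KI(KK)(II(KI)))
  [2] IK(KI(KK)(II(KI)))
  [3] K(KI(KK)(II(KI)))
  [4] K(I(II(KI)))
  [5] K(II(KI))

Answer: after 5 steps: K(II(KI))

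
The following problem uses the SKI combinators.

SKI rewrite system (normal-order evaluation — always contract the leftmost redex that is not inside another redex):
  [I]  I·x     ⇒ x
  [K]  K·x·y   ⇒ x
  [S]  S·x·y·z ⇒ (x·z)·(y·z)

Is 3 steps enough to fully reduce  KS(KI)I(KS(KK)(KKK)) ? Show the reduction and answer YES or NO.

Answer: YES — reaches normal form SI(SK) in 3 ≤ 3 steps

Derivation:
  start: KS(KI)I(KS(KK)(KKK))
  [1] SI(KS(KK)(KKK))
  [2] SI(S(KKK))
  [3] SI(SK)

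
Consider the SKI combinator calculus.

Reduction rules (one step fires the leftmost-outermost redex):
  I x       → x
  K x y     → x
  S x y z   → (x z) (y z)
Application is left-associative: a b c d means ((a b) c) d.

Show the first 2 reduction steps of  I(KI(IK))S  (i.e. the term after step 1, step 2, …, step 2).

  start: I(KI(IK))S
  →1  KI(IK)S
  →2  IS

Answer: after 2 steps: IS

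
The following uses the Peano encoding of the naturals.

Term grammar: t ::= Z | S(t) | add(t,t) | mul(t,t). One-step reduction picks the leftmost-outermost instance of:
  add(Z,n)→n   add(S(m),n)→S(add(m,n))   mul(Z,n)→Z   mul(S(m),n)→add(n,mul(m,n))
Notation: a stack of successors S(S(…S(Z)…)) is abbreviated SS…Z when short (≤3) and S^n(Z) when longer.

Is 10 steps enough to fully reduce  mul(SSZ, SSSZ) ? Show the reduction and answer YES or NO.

  start: mul(SSZ, SSSZ)
  step 1: add(SSSZ, mul(SZ, SSSZ))
  step 2: S(add(SSZ, mul(SZ, SSSZ)))
  step 3: S(S(add(SZ, mul(SZ, SSSZ))))
  step 4: S(S(S(add(Z, mul(SZ, SSSZ)))))
  step 5: S(S(S(mul(SZ, SSSZ))))
  step 6: S(S(S(add(SSSZ, mul(Z, SSSZ)))))
  step 7: S(S(S(S(add(SSZ, mul(Z, SSSZ))))))
  step 8: S(S(S(S(S(add(SZ, mul(Z, SSSZ)))))))
  step 9: S(S(S(S(S(S(add(Z, mul(Z, SSSZ))))))))
  step 10: S(S(S(S(S(S(mul(Z, SSSZ)))))))

Answer: NO — after 10 steps the term is S(S(S(S(S(S(mul(Z, SSSZ))))))), not yet normal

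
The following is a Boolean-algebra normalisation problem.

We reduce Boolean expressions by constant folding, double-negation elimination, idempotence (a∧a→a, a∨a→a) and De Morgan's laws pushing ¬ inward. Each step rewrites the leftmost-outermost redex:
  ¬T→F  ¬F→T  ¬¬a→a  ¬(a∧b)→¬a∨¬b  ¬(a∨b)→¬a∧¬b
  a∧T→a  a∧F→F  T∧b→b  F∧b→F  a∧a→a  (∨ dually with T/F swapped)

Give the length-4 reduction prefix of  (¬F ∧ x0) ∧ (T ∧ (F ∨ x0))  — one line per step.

  start: (¬F ∧ x0) ∧ (T ∧ (F ∨ x0))
  →1  (T ∧ x0) ∧ (T ∧ (F ∨ x0))
  →2  x0 ∧ (T ∧ (F ∨ x0))
  →3  x0 ∧ (F ∨ x0)
  →4  x0 ∧ x0

Answer: after 4 steps: x0 ∧ x0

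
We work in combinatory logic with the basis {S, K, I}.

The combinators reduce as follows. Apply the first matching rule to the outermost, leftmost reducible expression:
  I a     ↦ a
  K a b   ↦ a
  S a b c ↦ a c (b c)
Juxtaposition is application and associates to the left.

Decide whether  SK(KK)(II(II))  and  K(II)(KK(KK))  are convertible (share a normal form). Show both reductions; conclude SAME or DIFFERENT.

Answer: SAME — A ⇓ I, B ⇓ I

Derivation:
Term A:
  start: SK(KK)(II(II))
  →1  K(II(II))(KK(II(II)))
  →2  II(II)
  →3  I(II)
  →4  II
  →5  I

Term B:
  start: K(II)(KK(KK))
  →1  II
  →2  I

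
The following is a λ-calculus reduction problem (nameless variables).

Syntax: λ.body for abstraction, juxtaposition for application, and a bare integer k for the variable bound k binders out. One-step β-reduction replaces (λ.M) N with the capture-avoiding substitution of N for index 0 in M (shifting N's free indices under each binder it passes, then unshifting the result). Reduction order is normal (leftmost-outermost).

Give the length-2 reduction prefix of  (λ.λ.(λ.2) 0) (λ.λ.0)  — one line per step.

  start: (λ.λ.(λ.2) 0) (λ.λ.0)
  →1  λ.(λ.λ.λ.0) 0
  →2  λ.λ.λ.0

Answer: after 2 steps: λ.λ.λ.0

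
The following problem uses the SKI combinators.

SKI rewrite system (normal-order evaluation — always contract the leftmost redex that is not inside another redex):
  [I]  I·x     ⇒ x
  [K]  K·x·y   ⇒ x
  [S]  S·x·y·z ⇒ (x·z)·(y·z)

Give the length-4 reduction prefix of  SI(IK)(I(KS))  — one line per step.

Answer: after 4 steps: S

Derivation:
  start: SI(IK)(I(KS))
  step 1: I(I(KS))(IK(I(KS)))
  step 2: I(KS)(IK(I(KS)))
  step 3: KS(IK(I(KS)))
  step 4: S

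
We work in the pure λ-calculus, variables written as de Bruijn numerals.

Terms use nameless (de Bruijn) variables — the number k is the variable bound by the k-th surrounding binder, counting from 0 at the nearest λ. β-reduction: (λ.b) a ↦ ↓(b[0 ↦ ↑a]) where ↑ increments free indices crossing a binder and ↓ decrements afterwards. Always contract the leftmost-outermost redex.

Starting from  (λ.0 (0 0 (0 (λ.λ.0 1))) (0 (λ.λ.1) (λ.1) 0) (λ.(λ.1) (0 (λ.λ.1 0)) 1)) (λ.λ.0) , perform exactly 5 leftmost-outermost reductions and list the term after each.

  start: (λ.0 (0 0 (0 (λ.λ.0 1))) (0 (λ.λ.1) (λ.1) 0) (λ.(λ.1) (0 (λ.λ.1 0)) 1)) (λ.λ.0)
  [1] (λ.λ.0) ((λ.λ.0) (λ.λ.0) ((λ.λ.0) (λ.λ.0 1))) ((λ.λ.0) (λ.λ.1) (λ.λ.λ.0) (λ.λ.0)) (λ.(λ.1) (0 (λ.λ.1 0)) (λ.λ.0))
  [2] (λ.0) ((λ.λ.0) (λ.λ.1) (λ.λ.λ.0) (λ.λ.0)) (λ.(λ.1) (0 (λ.λ.1 0)) (λ.λ.0))
  [3] (λ.λ.0) (λ.λ.1) (λ.λ.λ.0) (λ.λ.0) (λ.(λ.1) (0 (λ.λ.1 0)) (λ.λ.0))
  [4] (λ.0) (λ.λ.λ.0) (λ.λ.0) (λ.(λ.1) (0 (λ.λ.1 0)) (λ.λ.0))
  [5] (λ.λ.λ.0) (λ.λ.0) (λ.(λ.1) (0 (λ.λ.1 0)) (λ.λ.0))

Answer: after 5 steps: (λ.λ.λ.0) (λ.λ.0) (λ.(λ.1) (0 (λ.λ.1 0)) (λ.λ.0))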